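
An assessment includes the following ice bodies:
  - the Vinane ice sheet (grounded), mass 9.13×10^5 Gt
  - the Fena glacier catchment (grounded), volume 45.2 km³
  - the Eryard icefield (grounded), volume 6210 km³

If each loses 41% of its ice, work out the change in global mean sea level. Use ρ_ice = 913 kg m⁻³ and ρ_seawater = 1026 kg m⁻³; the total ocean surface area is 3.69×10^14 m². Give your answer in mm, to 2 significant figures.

≈ 990 mm

Vinane: 0.41 × 9.13×10^5 Gt = 3.743×10^17 kg; dividing by ρ_w = 1026 kg m⁻³ gives 3.648×10^14 m³ of water.
Fena: 0.41 × 45.2 km³ × (913/1026) = 16.49 km³ of water.
Eryard: 0.41 × 6210 km³ × (913/1026) = 2266 km³ of water.
Total added water ≈ 3.671×10^14 m³ over 3.69×10^14 m² → Δh = 0.995 m = 990 mm.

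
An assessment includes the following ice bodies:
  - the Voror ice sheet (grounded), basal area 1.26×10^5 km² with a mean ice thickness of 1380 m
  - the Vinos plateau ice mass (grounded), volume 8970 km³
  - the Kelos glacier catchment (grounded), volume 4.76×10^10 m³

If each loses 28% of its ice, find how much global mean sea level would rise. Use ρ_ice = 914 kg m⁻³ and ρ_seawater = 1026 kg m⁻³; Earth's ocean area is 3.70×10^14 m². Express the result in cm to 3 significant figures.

≈ 12.3 cm

Voror: ice volume = 1.26×10^5 km² × 1380 m = 1.739×10^5 km³; 0.28 × 1.739×10^5 × (914/1026) = 4.337×10^4 km³ of water.
Vinos: 0.28 × 8970 km³ × (914/1026) = 2237 km³ of water.
Kelos: 0.28 × 4.76×10^10 m³ × (914/1026) = 1.187×10^10 m³ of water.
Total added water ≈ 4.562×10^13 m³ over 3.70×10^14 m² → Δh = 0.123 m = 12.3 cm.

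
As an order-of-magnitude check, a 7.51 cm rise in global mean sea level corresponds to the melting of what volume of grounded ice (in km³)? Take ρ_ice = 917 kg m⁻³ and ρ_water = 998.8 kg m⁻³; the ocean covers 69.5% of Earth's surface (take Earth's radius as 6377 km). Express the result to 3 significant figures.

≈ 2.91×10^4 km³

Required water volume = Δh × A = 0.0751 m × 3.55×10^14 m² = 2.667×10^13 m³ = 2.667×10^4 km³.
Ice volume = water volume × ρ_w/ρ_ice = 2.667×10^4 × 998.8/917 = 2.91×10^4 km³.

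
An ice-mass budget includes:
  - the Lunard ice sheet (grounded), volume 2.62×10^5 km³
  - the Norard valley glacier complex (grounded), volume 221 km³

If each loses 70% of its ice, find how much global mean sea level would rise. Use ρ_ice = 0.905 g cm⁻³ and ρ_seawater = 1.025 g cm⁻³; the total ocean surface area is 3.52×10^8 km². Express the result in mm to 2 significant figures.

≈ 460 mm

Lunard: 0.7 × 2.62×10^5 km³ × (905/1025) = 1.619×10^5 km³ of water.
Norard: 0.7 × 221 km³ × (905/1025) = 136.6 km³ of water.
Total added water ≈ 1.621×10^14 m³ over 3.52×10^14 m² → Δh = 0.460 m = 460 mm.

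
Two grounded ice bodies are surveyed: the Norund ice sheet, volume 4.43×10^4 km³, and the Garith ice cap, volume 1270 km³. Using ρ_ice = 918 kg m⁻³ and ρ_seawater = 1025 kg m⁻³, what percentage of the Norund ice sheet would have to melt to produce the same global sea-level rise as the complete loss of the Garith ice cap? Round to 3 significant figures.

≈ 2.87 %

Equal sea-level rise means equal mass of meltwater, i.e. equal mass of ice lost.
Ice mass of Garith: 1.166×10^15 kg; ice mass of Norund: 4.067×10^16 kg.
Fraction required = 1.166×10^15 / 4.067×10^16 = 0.0287 → 2.87 %.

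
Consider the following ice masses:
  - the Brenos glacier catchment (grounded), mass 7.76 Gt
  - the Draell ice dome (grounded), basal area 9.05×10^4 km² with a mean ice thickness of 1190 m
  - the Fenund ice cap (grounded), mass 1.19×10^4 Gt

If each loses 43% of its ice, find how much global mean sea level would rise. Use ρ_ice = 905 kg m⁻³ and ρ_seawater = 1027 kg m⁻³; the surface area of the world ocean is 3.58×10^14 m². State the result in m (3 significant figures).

Brenos: 0.43 × 7.76 Gt = 3.337×10^12 kg; dividing by ρ_w = 1027 kg m⁻³ gives 3.249×10^9 m³ of water.
Draell: ice volume = 9.05×10^4 km² × 1190 m = 1.077×10^5 km³; 0.43 × 1.077×10^5 × (905/1027) = 4.081×10^4 km³ of water.
Fenund: 0.43 × 1.19×10^4 Gt = 5.117×10^15 kg; dividing by ρ_w = 1027 kg m⁻³ gives 4.982×10^12 m³ of water.
Total added water ≈ 4.579×10^13 m³ over 3.58×10^14 m² → Δh = 0.128 m.

≈ 0.128 m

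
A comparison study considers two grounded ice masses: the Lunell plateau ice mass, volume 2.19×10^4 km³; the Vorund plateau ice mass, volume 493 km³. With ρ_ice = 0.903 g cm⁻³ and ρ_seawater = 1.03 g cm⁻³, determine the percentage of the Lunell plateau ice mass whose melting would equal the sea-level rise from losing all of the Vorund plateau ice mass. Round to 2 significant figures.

≈ 2.3 %

Equal sea-level rise means equal mass of meltwater, i.e. equal mass of ice lost.
Ice mass of Vorund: 4.452×10^14 kg; ice mass of Lunell: 1.978×10^16 kg.
Fraction required = 4.452×10^14 / 1.978×10^16 = 0.0225 → 2.3 %.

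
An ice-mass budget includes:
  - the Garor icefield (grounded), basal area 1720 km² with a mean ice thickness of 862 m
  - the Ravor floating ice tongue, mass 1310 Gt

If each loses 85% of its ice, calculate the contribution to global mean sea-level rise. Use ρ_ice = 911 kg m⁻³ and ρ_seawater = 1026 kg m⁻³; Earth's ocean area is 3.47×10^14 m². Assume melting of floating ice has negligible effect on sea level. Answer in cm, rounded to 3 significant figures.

≈ 0.322 cm

Garor: ice volume = 1720 km² × 862 m = 1483 km³; 0.85 × 1483 × (911/1026) = 1119 km³ of water.
The Ravor floating ice tongue is floating and already displaces its own weight of water, so its melt adds essentially nothing to sea level.
Total added water ≈ 1.119×10^12 m³ over 3.47×10^14 m² → Δh = 3.22×10^-3 m = 0.322 cm.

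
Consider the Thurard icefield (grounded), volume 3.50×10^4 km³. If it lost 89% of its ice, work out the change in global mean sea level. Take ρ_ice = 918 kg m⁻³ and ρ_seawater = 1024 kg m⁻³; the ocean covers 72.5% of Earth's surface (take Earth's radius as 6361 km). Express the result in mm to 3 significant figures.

Thurard: 0.89 × 3.50×10^4 km³ × (918/1024) = 2.793×10^4 km³ of water.
Spread over 3.69×10^14 m² of ocean, Δh = 2.793×10^13 / 3.69×10^14 = 0.0758 m = 75.8 mm.

≈ 75.8 mm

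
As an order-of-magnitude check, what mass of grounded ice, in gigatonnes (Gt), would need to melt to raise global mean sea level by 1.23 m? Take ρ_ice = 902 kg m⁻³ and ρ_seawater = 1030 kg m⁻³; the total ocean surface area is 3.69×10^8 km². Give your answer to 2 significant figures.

Required water volume = Δh × A = 1.23 m × 3.69×10^14 m² = 4.539×10^14 m³.
ρ_w = 1030 kg m⁻³, so the mass of water = 4.539×10^14 m³ × 1030 kg m⁻³ = 4.675×10^17 kg = 4.7×10^5 Gt (and the same mass of ice, by conservation).

≈ 4.7×10^5 Gt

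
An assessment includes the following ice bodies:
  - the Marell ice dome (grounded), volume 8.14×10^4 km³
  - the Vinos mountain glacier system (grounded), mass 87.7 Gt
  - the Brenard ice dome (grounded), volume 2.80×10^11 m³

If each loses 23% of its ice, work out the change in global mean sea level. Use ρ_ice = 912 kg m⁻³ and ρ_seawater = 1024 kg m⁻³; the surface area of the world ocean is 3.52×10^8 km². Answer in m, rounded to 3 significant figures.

Marell: 0.23 × 8.14×10^4 km³ × (912/1024) = 1.667×10^4 km³ of water.
Vinos: 0.23 × 87.7 Gt = 2.017×10^13 kg; dividing by ρ_w = 1024 kg m⁻³ gives 1.970×10^10 m³ of water.
Brenard: 0.23 × 2.80×10^11 m³ × (912/1024) = 5.736×10^10 m³ of water.
Total added water ≈ 1.675×10^13 m³ over 3.52×10^14 m² → Δh = 0.0476 m.

≈ 0.0476 m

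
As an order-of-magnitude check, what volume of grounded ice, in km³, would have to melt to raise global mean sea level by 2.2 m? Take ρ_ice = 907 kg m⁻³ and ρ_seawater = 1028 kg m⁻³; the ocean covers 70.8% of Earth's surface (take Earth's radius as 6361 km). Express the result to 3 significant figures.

Required water volume = Δh × A = 2.2 m × 3.60×10^14 m² = 7.920×10^14 m³ = 7.920×10^5 km³.
Ice volume = water volume × ρ_w/ρ_ice = 7.920×10^5 × 1028/907 = 8.98×10^5 km³.

≈ 8.98×10^5 km³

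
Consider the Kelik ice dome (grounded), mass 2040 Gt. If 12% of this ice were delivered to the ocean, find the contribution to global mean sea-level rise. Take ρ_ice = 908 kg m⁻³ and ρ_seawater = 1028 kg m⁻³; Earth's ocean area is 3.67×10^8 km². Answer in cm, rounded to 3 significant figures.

≈ 0.0649 cm

Kelik: 0.12 × 2040 Gt = 2.448×10^14 kg; dividing by ρ_w = 1028 kg m⁻³ gives 2.381×10^11 m³ of water.
Spread over 3.67×10^14 m² of ocean, Δh = 2.381×10^11 / 3.67×10^14 = 6.49×10^-4 m = 0.0649 cm.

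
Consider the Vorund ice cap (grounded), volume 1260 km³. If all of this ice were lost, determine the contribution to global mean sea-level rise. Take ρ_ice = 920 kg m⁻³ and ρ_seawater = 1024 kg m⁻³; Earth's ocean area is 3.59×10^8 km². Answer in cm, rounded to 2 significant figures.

Vorund: 1260 km³ × (920/1024) = 1132 km³ of water.
Spread over 3.59×10^14 m² of ocean, Δh = 1.132×10^12 / 3.59×10^14 = 3.15×10^-3 m = 0.32 cm.

≈ 0.32 cm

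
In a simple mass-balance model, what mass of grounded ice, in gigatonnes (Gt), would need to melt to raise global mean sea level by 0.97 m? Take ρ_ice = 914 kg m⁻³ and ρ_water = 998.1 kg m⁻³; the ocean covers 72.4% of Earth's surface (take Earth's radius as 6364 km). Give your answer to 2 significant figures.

≈ 3.6×10^5 Gt

Required water volume = Δh × A = 0.97 m × 3.68×10^14 m² = 3.574×10^14 m³.
ρ_w = 998.1 kg m⁻³, so the mass of water = 3.574×10^14 m³ × 998.1 kg m⁻³ = 3.567×10^17 kg = 3.6×10^5 Gt (and the same mass of ice, by conservation).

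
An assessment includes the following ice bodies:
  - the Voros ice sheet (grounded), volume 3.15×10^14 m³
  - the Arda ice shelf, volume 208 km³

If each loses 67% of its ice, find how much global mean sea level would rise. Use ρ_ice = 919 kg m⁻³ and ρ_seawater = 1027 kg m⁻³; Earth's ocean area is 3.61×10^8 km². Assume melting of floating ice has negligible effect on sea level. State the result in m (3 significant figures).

≈ 0.523 m

Voros: 0.67 × 3.15×10^14 m³ × (919/1027) = 1.889×10^14 m³ of water.
The Arda ice shelf is floating and already displaces its own weight of water, so its melt adds essentially nothing to sea level.
Total added water ≈ 1.889×10^14 m³ over 3.61×10^14 m² → Δh = 0.523 m.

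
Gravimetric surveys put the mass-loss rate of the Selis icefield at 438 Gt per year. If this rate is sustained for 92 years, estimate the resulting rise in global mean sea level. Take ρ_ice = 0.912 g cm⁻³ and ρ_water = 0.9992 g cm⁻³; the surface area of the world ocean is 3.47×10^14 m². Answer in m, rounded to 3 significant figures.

≈ 0.116 m

Total mass lost = 438 Gt/yr × 92 yr = 4.030×10^4 Gt = 4.030×10^16 kg.
ρ_w = 0.9992 g cm⁻³ = 999.2 kg m⁻³, so water volume = 4.030×10^16 / 999.2 = 4.033×10^13 m³.
Δh = 4.033×10^13 / 3.47×10^14 = 0.116 m.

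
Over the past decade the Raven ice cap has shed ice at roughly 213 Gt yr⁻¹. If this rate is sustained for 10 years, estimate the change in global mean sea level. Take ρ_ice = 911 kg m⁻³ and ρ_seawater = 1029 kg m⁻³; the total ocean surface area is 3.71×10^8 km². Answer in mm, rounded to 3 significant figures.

≈ 5.58 mm

Total mass lost = 213 Gt/yr × 10 yr = 2130 Gt = 2.130×10^15 kg.
ρ_w = 1029 kg m⁻³, so water volume = 2.130×10^15 / 1029 = 2.070×10^12 m³.
Δh = 2.070×10^12 / 3.71×10^14 = 5.58×10^-3 m = 5.58 mm.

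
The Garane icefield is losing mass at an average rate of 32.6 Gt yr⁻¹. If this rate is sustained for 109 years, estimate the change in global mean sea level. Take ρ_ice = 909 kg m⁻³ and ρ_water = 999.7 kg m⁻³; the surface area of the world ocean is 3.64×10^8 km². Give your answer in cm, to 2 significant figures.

≈ 0.98 cm

Total mass lost = 32.6 Gt/yr × 109 yr = 3553 Gt = 3.553×10^15 kg.
ρ_w = 999.7 kg m⁻³, so water volume = 3.553×10^15 / 999.7 = 3.554×10^12 m³.
Δh = 3.554×10^12 / 3.64×10^14 = 9.77×10^-3 m = 0.98 cm.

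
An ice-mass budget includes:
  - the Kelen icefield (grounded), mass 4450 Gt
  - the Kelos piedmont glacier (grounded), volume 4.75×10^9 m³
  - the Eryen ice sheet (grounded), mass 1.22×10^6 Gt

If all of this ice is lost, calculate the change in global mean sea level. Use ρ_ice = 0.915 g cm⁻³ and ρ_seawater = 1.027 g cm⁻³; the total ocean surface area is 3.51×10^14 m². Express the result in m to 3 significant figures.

≈ 3.40 m

Kelen: 4450 Gt = 4.450×10^15 kg; dividing by ρ_w = 1.027 g cm⁻³ = 1027 kg m⁻³ gives 4.333×10^12 m³ of water.
Kelos: 4.75×10^9 m³ × (915/1027) = 4.232×10^9 m³ of water.
Eryen: 1.22×10^6 Gt = 1.220×10^18 kg; dividing by ρ_w = 1027 kg m⁻³ gives 1.188×10^15 m³ of water.
Total added water ≈ 1.192×10^15 m³ over 3.51×10^14 m² → Δh = 3.40 m.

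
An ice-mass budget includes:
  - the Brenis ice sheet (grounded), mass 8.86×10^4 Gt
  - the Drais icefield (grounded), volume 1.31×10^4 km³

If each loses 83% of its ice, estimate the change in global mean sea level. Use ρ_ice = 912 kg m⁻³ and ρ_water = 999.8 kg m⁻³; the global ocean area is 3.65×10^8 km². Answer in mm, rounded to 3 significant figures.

≈ 229 mm

Brenis: 0.83 × 8.86×10^4 Gt = 7.354×10^16 kg; dividing by ρ_w = 999.8 kg m⁻³ gives 7.355×10^13 m³ of water.
Drais: 0.83 × 1.31×10^4 km³ × (912/999.8) = 9918 km³ of water.
Total added water ≈ 8.347×10^13 m³ over 3.65×10^14 m² → Δh = 0.229 m = 229 mm.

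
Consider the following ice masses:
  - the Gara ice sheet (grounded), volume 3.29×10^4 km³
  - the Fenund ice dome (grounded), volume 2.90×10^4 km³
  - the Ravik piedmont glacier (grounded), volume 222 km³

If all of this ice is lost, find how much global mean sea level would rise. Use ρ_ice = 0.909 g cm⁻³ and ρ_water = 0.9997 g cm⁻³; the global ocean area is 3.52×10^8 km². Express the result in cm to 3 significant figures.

≈ 16.0 cm

Gara: 3.29×10^4 km³ × (909/999.7) = 2.992×10^4 km³ of water.
Fenund: 2.90×10^4 km³ × (909/999.7) = 2.637×10^4 km³ of water.
Ravik: 222 km³ × (909/999.7) = 201.9 km³ of water.
Total added water ≈ 5.649×10^13 m³ over 3.52×10^14 m² → Δh = 0.160 m = 16.0 cm.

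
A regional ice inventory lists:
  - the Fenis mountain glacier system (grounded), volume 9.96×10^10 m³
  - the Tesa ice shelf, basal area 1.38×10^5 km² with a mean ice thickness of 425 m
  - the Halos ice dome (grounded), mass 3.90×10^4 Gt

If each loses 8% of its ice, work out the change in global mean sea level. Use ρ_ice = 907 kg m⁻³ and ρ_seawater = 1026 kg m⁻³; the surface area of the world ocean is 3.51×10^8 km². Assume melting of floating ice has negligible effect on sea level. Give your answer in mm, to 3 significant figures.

Fenis: 0.08 × 9.96×10^10 m³ × (907/1026) = 7.044×10^9 m³ of water.
The Tesa ice shelf is floating and already displaces its own weight of water, so its melt adds essentially nothing to sea level.
Halos: 0.08 × 3.90×10^4 Gt = 3.120×10^15 kg; dividing by ρ_w = 1026 kg m⁻³ gives 3.041×10^12 m³ of water.
Total added water ≈ 3.048×10^12 m³ over 3.51×10^14 m² → Δh = 8.68×10^-3 m = 8.68 mm.

≈ 8.68 mm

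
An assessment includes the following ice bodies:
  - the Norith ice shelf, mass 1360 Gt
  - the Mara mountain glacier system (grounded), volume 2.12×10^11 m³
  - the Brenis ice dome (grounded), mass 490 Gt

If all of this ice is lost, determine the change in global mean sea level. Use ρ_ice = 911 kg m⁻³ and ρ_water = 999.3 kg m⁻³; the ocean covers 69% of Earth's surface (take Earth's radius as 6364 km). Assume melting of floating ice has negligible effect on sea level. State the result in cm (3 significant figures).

≈ 0.195 cm

The Norith ice shelf is floating and already displaces its own weight of water, so its melt adds essentially nothing to sea level.
Mara: 2.12×10^11 m³ × (911/999.3) = 1.933×10^11 m³ of water.
Brenis: 490 Gt = 4.900×10^14 kg; dividing by ρ_w = 999.3 kg m⁻³ gives 4.903×10^11 m³ of water.
Total added water ≈ 6.836×10^11 m³ over 3.51×10^14 m² → Δh = 1.95×10^-3 m = 0.195 cm.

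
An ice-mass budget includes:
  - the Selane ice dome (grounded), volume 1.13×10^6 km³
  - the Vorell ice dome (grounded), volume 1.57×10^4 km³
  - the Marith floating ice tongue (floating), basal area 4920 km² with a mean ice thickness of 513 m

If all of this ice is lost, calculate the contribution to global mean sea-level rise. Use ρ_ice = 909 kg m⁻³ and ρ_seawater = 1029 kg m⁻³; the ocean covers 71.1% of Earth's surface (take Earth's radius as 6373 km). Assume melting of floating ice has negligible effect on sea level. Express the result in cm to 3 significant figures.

≈ 279 cm

Selane: 1.13×10^6 km³ × (909/1029) = 9.982×10^5 km³ of water.
Vorell: 1.57×10^4 km³ × (909/1029) = 1.387×10^4 km³ of water.
The Marith floating ice tongue is floating and already displaces its own weight of water, so its melt adds essentially nothing to sea level.
Total added water ≈ 1.012×10^15 m³ over 3.63×10^14 m² → Δh = 2.79 m = 279 cm.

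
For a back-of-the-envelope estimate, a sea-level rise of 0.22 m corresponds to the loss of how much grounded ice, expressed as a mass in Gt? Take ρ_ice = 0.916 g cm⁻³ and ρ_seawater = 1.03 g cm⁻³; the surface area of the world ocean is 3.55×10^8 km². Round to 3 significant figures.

≈ 8.04×10^4 Gt

Required water volume = Δh × A = 0.22 m × 3.55×10^14 m² = 7.810×10^13 m³.
ρ_w = 1.03 g cm⁻³ = 1030 kg m⁻³, so the mass of water = 7.810×10^13 m³ × 1030 kg m⁻³ = 8.044×10^16 kg = 8.04×10^4 Gt (and the same mass of ice, by conservation).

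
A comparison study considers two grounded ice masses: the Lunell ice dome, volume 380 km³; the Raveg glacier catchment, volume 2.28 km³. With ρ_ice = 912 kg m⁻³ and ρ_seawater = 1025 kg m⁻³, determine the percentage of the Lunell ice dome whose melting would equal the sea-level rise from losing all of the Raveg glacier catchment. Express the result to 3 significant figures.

Equal sea-level rise means equal mass of meltwater, i.e. equal mass of ice lost.
Ice mass of Raveg: 2.079×10^12 kg; ice mass of Lunell: 3.466×10^14 kg.
Fraction required = 2.079×10^12 / 3.466×10^14 = 6.00×10^-3 → 0.600 %.

≈ 0.600 %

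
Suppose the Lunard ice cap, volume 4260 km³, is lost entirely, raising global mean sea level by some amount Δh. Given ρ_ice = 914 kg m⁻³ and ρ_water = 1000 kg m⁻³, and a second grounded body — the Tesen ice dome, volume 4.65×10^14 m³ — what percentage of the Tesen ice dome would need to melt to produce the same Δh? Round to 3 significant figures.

Equal sea-level rise means equal mass of meltwater, i.e. equal mass of ice lost.
Ice mass of Lunard: 3.894×10^15 kg; ice mass of Tesen: 4.250×10^17 kg.
Fraction required = 3.894×10^15 / 4.250×10^17 = 9.16×10^-3 → 0.916 %.

≈ 0.916 %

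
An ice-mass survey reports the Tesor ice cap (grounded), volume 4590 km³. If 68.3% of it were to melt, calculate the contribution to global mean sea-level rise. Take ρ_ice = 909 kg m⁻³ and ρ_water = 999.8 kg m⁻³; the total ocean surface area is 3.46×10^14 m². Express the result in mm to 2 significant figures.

≈ 8.2 mm

Tesor: 0.683 × 4590 km³ × (909/999.8) = 2850 km³ of water.
Spread over 3.46×10^14 m² of ocean, Δh = 2.850×10^12 / 3.46×10^14 = 8.24×10^-3 m = 8.2 mm.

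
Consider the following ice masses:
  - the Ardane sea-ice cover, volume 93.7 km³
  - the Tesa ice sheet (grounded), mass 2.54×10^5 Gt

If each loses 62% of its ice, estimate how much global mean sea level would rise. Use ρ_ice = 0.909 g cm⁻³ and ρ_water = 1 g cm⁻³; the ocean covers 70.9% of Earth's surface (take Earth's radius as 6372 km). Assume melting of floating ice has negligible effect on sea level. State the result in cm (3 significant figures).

The Ardane sea-ice cover is floating and already displaces its own weight of water, so its melt adds essentially nothing to sea level.
Tesa: 0.62 × 2.54×10^5 Gt = 1.575×10^17 kg; dividing by ρ_w = 1 g cm⁻³ = 1000 kg m⁻³ gives 1.575×10^14 m³ of water.
Total added water ≈ 1.575×10^14 m³ over 3.62×10^14 m² → Δh = 0.435 m = 43.5 cm.

≈ 43.5 cm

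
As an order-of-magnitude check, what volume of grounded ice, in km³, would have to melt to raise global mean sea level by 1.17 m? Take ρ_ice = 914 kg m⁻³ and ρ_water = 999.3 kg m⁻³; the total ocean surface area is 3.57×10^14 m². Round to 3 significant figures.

Required water volume = Δh × A = 1.17 m × 3.57×10^14 m² = 4.177×10^14 m³ = 4.177×10^5 km³.
Ice volume = water volume × ρ_w/ρ_ice = 4.177×10^5 × 999.3/914 = 4.57×10^5 km³.

≈ 4.57×10^5 km³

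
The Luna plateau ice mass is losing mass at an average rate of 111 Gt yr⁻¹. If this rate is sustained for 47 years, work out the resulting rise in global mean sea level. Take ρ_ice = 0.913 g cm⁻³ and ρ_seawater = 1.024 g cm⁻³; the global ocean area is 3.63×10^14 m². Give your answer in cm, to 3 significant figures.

Total mass lost = 111 Gt/yr × 47 yr = 5217 Gt = 5.217×10^15 kg.
ρ_w = 1.024 g cm⁻³ = 1024 kg m⁻³, so water volume = 5.217×10^15 / 1024 = 5.095×10^12 m³.
Δh = 5.095×10^12 / 3.63×10^14 = 0.0140 m = 1.40 cm.

≈ 1.40 cm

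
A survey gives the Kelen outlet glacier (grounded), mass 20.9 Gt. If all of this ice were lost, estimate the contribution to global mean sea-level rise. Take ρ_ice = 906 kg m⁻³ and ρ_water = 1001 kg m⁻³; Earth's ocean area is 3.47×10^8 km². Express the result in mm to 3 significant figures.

Kelen: 20.9 Gt = 2.090×10^13 kg; dividing by ρ_w = 1001 kg m⁻³ gives 2.088×10^10 m³ of water.
Spread over 3.47×10^14 m² of ocean, Δh = 2.088×10^10 / 3.47×10^14 = 6.02×10^-5 m = 0.0602 mm.

≈ 0.0602 mm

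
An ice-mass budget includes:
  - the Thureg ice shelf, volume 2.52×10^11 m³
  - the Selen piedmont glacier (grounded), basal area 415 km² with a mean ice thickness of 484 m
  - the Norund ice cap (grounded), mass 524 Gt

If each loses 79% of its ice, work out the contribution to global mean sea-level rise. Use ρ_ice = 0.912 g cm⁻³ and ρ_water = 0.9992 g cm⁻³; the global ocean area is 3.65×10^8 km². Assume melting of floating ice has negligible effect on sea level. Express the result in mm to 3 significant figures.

The Thureg ice shelf is floating and already displaces its own weight of water, so its melt adds essentially nothing to sea level.
Selen: ice volume = 415 km² × 484 m = 200.9 km³; 0.79 × 200.9 × (912/999.2) = 144.8 km³ of water.
Norund: 0.79 × 524 Gt = 4.140×10^14 kg; dividing by ρ_w = 0.9992 g cm⁻³ = 999.2 kg m⁻³ gives 4.143×10^11 m³ of water.
Total added water ≈ 5.591×10^11 m³ over 3.65×10^14 m² → Δh = 1.53×10^-3 m = 1.53 mm.

≈ 1.53 mm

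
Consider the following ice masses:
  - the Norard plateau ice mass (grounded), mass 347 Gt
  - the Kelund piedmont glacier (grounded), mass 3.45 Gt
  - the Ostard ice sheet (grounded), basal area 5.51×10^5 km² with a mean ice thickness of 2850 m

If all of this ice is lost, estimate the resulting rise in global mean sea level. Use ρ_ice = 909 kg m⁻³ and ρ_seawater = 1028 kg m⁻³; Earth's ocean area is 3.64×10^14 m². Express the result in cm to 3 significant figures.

≈ 382 cm

Norard: 347 Gt = 3.470×10^14 kg; dividing by ρ_w = 1028 kg m⁻³ gives 3.375×10^11 m³ of water.
Kelund: 3.45 Gt = 3.450×10^12 kg; dividing by ρ_w = 1028 kg m⁻³ gives 3.356×10^9 m³ of water.
Ostard: ice volume = 5.51×10^5 km² × 2850 m = 1.570×10^6 km³; 1.570×10^6 × (909/1028) = 1.389×10^6 km³ of water.
Total added water ≈ 1.389×10^15 m³ over 3.64×10^14 m² → Δh = 3.82 m = 382 cm.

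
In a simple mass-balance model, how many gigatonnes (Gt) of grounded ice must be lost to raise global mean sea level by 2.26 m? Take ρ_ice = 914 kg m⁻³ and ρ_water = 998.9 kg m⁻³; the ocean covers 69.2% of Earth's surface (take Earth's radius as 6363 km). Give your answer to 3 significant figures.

≈ 7.95×10^5 Gt

Required water volume = Δh × A = 2.26 m × 3.52×10^14 m² = 7.957×10^14 m³.
ρ_w = 998.9 kg m⁻³, so the mass of water = 7.957×10^14 m³ × 998.9 kg m⁻³ = 7.948×10^17 kg = 7.95×10^5 Gt (and the same mass of ice, by conservation).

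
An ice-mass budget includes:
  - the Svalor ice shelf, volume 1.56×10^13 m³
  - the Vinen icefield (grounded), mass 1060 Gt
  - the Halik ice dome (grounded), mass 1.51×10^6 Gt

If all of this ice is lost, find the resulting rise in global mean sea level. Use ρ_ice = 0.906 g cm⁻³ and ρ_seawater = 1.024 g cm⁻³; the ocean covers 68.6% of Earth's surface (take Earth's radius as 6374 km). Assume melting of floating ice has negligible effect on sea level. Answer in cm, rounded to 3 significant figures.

≈ 421 cm

The Svalor ice shelf is floating and already displaces its own weight of water, so its melt adds essentially nothing to sea level.
Vinen: 1060 Gt = 1.060×10^15 kg; dividing by ρ_w = 1.024 g cm⁻³ = 1024 kg m⁻³ gives 1.035×10^12 m³ of water.
Halik: 1.51×10^6 Gt = 1.510×10^18 kg; dividing by ρ_w = 1024 kg m⁻³ gives 1.475×10^15 m³ of water.
Total added water ≈ 1.476×10^15 m³ over 3.50×10^14 m² → Δh = 4.21 m = 421 cm.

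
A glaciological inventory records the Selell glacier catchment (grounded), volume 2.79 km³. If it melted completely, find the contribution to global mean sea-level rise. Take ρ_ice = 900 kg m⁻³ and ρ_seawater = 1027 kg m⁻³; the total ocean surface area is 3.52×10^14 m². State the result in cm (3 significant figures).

≈ 6.95×10^-4 cm

Selell: 2.79 km³ × (900/1027) = 2.445 km³ of water.
Spread over 3.52×10^14 m² of ocean, Δh = 2.445×10^9 / 3.52×10^14 = 6.95×10^-6 m = 6.95×10^-4 cm.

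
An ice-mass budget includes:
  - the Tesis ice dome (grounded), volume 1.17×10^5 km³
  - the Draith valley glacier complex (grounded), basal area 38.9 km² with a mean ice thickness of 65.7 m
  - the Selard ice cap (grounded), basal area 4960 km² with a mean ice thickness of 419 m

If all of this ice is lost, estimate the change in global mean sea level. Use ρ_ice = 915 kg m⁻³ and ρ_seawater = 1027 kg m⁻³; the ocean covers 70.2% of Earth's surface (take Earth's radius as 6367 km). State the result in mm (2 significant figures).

≈ 300 mm

Tesis: 1.17×10^5 km³ × (915/1027) = 1.042×10^5 km³ of water.
Draith: ice volume = 38.9 km² × 65.7 m = 2.556 km³; 2.556 × (915/1027) = 2.277 km³ of water.
Selard: ice volume = 4960 km² × 419 m = 2078 km³; 2078 × (915/1027) = 1852 km³ of water.
Total added water ≈ 1.061×10^14 m³ over 3.58×10^14 m² → Δh = 0.297 m = 300 mm.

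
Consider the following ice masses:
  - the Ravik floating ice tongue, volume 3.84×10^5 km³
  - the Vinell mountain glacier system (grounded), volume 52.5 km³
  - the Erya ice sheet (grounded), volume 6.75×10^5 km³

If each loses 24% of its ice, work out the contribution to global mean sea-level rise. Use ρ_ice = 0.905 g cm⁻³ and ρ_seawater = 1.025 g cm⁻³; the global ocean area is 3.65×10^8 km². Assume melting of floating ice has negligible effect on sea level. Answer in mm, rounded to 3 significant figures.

The Ravik floating ice tongue is floating and already displaces its own weight of water, so its melt adds essentially nothing to sea level.
Vinell: 0.24 × 52.5 km³ × (905/1025) = 11.12 km³ of water.
Erya: 0.24 × 6.75×10^5 km³ × (905/1025) = 1.430×10^5 km³ of water.
Total added water ≈ 1.430×10^14 m³ over 3.65×10^14 m² → Δh = 0.392 m = 392 mm.

≈ 392 mm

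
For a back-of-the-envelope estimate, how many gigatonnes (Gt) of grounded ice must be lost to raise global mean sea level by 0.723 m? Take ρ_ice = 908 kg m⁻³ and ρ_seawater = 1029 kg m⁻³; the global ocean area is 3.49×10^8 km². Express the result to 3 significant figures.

Required water volume = Δh × A = 0.723 m × 3.49×10^14 m² = 2.523×10^14 m³.
ρ_w = 1029 kg m⁻³, so the mass of water = 2.523×10^14 m³ × 1029 kg m⁻³ = 2.596×10^17 kg = 2.60×10^5 Gt (and the same mass of ice, by conservation).

≈ 2.60×10^5 Gt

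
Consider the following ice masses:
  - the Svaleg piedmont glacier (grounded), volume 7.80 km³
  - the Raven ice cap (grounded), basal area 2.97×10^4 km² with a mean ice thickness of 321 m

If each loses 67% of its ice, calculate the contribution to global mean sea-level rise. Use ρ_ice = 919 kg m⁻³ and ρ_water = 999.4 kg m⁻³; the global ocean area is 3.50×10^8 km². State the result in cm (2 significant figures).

Svaleg: 0.67 × 7.80 km³ × (919/999.4) = 4.806 km³ of water.
Raven: ice volume = 2.97×10^4 km² × 321 m = 9534 km³; 0.67 × 9534 × (919/999.4) = 5874 km³ of water.
Total added water ≈ 5.879×10^12 m³ over 3.50×10^14 m² → Δh = 0.0168 m = 1.7 cm.

≈ 1.7 cm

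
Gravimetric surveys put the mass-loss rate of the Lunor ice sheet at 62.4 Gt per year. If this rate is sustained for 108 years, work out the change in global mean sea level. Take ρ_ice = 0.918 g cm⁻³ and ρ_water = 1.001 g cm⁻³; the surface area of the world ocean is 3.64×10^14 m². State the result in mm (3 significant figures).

≈ 18.5 mm

Total mass lost = 62.4 Gt/yr × 108 yr = 6739 Gt = 6.739×10^15 kg.
ρ_w = 1.001 g cm⁻³ = 1001 kg m⁻³, so water volume = 6.739×10^15 / 1001 = 6.732×10^12 m³.
Δh = 6.732×10^12 / 3.64×10^14 = 0.0185 m = 18.5 mm.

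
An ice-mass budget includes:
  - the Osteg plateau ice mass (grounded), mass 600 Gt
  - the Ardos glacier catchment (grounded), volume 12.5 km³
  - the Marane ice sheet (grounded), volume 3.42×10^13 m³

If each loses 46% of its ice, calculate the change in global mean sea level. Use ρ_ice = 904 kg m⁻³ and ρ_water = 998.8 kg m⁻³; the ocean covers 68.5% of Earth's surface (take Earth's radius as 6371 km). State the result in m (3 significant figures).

≈ 0.0416 m

Osteg: 0.46 × 600 Gt = 2.760×10^14 kg; dividing by ρ_w = 998.8 kg m⁻³ gives 2.763×10^11 m³ of water.
Ardos: 0.46 × 12.5 km³ × (904/998.8) = 5.204 km³ of water.
Marane: 0.46 × 3.42×10^13 m³ × (904/998.8) = 1.424×10^13 m³ of water.
Total added water ≈ 1.452×10^13 m³ over 3.49×10^14 m² → Δh = 0.0416 m.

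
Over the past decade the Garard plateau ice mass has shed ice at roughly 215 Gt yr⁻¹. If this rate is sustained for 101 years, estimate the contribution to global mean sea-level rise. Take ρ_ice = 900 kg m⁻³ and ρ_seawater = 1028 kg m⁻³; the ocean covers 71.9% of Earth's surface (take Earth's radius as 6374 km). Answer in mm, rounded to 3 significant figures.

Total mass lost = 215 Gt/yr × 101 yr = 2.172×10^4 Gt = 2.172×10^16 kg.
ρ_w = 1028 kg m⁻³, so water volume = 2.172×10^16 / 1028 = 2.112×10^13 m³.
Δh = 2.112×10^13 / 3.67×10^14 = 0.0575 m = 57.5 mm.

≈ 57.5 mm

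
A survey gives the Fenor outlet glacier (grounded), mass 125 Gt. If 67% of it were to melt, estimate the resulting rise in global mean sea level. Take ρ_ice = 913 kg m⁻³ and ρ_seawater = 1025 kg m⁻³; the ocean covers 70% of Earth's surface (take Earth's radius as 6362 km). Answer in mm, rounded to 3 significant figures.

≈ 0.229 mm

Fenor: 0.67 × 125 Gt = 8.375×10^13 kg; dividing by ρ_w = 1025 kg m⁻³ gives 8.171×10^10 m³ of water.
Spread over 3.56×10^14 m² of ocean, Δh = 8.171×10^10 / 3.56×10^14 = 2.29×10^-4 m = 0.229 mm.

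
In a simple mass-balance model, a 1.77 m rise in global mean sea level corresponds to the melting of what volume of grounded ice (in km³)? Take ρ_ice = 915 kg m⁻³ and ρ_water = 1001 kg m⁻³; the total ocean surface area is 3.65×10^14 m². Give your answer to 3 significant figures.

Required water volume = Δh × A = 1.77 m × 3.65×10^14 m² = 6.460×10^14 m³ = 6.460×10^5 km³.
Ice volume = water volume × ρ_w/ρ_ice = 6.460×10^5 × 1001/915 = 7.07×10^5 km³.

≈ 7.07×10^5 km³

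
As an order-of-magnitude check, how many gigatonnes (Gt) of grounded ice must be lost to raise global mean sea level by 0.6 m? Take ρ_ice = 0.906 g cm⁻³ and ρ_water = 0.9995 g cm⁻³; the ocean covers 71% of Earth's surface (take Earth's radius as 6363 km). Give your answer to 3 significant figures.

≈ 2.17×10^5 Gt

Required water volume = Δh × A = 0.6 m × 3.61×10^14 m² = 2.167×10^14 m³.
ρ_w = 0.9995 g cm⁻³ = 999.5 kg m⁻³, so the mass of water = 2.167×10^14 m³ × 999.5 kg m⁻³ = 2.166×10^17 kg = 2.17×10^5 Gt (and the same mass of ice, by conservation).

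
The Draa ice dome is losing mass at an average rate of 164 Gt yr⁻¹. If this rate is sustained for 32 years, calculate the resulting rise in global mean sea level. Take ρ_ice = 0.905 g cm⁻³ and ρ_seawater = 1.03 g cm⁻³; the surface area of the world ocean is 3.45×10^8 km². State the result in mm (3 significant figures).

Total mass lost = 164 Gt/yr × 32 yr = 5248 Gt = 5.248×10^15 kg.
ρ_w = 1.03 g cm⁻³ = 1030 kg m⁻³, so water volume = 5.248×10^15 / 1030 = 5.095×10^12 m³.
Δh = 5.095×10^12 / 3.45×10^14 = 0.0148 m = 14.8 mm.

≈ 14.8 mm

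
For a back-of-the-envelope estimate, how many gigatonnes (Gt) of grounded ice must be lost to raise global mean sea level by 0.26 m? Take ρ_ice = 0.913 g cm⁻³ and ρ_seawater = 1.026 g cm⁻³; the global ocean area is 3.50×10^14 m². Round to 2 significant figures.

≈ 9.3×10^4 Gt

Required water volume = Δh × A = 0.26 m × 3.50×10^14 m² = 9.100×10^13 m³.
ρ_w = 1.026 g cm⁻³ = 1026 kg m⁻³, so the mass of water = 9.100×10^13 m³ × 1026 kg m⁻³ = 9.337×10^16 kg = 9.3×10^4 Gt (and the same mass of ice, by conservation).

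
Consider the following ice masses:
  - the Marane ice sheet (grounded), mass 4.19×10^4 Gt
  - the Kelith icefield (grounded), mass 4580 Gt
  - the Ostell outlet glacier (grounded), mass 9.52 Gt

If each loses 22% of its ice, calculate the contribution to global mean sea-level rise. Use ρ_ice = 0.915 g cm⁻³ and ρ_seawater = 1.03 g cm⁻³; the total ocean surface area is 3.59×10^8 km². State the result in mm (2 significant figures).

Marane: 0.22 × 4.19×10^4 Gt = 9.218×10^15 kg; dividing by ρ_w = 1.03 g cm⁻³ = 1030 kg m⁻³ gives 8.950×10^12 m³ of water.
Kelith: 0.22 × 4580 Gt = 1.008×10^15 kg; dividing by ρ_w = 1030 kg m⁻³ gives 9.783×10^11 m³ of water.
Ostell: 0.22 × 9.52 Gt = 2.094×10^12 kg; dividing by ρ_w = 1030 kg m⁻³ gives 2.033×10^9 m³ of water.
Total added water ≈ 9.930×10^12 m³ over 3.59×10^14 m² → Δh = 0.0277 m = 28 mm.

≈ 28 mm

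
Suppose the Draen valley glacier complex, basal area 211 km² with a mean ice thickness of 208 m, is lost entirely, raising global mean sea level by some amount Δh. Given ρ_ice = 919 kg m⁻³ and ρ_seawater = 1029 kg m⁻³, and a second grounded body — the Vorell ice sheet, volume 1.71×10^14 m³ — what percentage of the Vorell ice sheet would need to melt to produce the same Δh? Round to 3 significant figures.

≈ 0.0257 %

Equal sea-level rise means equal mass of meltwater, i.e. equal mass of ice lost.
Ice mass of Draen: 4.033×10^13 kg; ice mass of Vorell: 1.571×10^17 kg.
Fraction required = 4.033×10^13 / 1.571×10^17 = 2.57×10^-4 → 0.0257 %.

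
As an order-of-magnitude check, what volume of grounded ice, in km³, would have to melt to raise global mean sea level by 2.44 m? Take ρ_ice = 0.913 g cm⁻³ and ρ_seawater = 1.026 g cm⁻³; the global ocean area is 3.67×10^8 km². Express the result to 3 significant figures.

≈ 1.01×10^6 km³

Required water volume = Δh × A = 2.44 m × 3.67×10^14 m² = 8.955×10^14 m³ = 8.955×10^5 km³.
Ice volume = water volume × ρ_w/ρ_ice = 8.955×10^5 × 1026/913 = 1.01×10^6 km³.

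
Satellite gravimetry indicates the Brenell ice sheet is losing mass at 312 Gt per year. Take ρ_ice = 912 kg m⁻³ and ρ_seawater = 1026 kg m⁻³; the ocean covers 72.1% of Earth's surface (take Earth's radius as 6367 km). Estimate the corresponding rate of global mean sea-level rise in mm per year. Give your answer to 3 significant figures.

ρ_w = 1026 kg m⁻³. Annual water volume added = 312 Gt / ρ_w = 3.120×10^14 kg / 1026 kg m⁻³ = 3.041×10^11 m³.
Δh per year = 3.041×10^11 / 3.67×10^14 = 8.28×10^-4 m = 0.828 mm.

≈ 0.828 mm/yr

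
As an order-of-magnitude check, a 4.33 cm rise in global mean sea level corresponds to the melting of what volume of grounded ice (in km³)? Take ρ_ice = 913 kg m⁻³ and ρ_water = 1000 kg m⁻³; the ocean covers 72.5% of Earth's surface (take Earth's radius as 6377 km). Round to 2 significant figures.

≈ 1.8×10^4 km³

Required water volume = Δh × A = 0.0433 m × 3.70×10^14 m² = 1.604×10^13 m³ = 1.604×10^4 km³.
Ice volume = water volume × ρ_w/ρ_ice = 1.604×10^4 × 1000/913 = 1.8×10^4 km³.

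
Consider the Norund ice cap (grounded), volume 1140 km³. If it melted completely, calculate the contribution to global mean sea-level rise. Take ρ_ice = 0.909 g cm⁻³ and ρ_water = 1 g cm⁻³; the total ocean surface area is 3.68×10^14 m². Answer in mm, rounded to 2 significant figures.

≈ 2.8 mm

Norund: 1140 km³ × (909/1000) = 1036 km³ of water.
Spread over 3.68×10^14 m² of ocean, Δh = 1.036×10^12 / 3.68×10^14 = 2.82×10^-3 m = 2.8 mm.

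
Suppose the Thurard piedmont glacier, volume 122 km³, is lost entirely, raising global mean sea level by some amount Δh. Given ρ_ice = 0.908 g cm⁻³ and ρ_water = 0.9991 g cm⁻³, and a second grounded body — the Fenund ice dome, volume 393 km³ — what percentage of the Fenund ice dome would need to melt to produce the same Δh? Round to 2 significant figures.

≈ 31 %

Equal sea-level rise means equal mass of meltwater, i.e. equal mass of ice lost.
Ice mass of Thurard: 1.108×10^14 kg; ice mass of Fenund: 3.568×10^14 kg.
Fraction required = 1.108×10^14 / 3.568×10^14 = 0.310 → 31 %.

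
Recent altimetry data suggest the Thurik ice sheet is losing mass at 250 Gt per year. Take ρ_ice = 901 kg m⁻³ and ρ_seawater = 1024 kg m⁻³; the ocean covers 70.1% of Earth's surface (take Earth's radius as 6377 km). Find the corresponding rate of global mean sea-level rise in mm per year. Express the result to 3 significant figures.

≈ 0.682 mm/yr

ρ_w = 1024 kg m⁻³. Annual water volume added = 250 Gt / ρ_w = 2.500×10^14 kg / 1024 kg m⁻³ = 2.441×10^11 m³.
Δh per year = 2.441×10^11 / 3.58×10^14 = 6.82×10^-4 m = 0.682 mm.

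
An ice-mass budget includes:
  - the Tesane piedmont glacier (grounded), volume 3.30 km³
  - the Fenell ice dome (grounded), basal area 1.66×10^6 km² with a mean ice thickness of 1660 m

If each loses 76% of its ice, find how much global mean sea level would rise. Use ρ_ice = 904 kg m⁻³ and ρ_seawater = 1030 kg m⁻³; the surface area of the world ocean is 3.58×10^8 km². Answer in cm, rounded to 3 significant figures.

≈ 513 cm

Tesane: 0.76 × 3.30 km³ × (904/1030) = 2.201 km³ of water.
Fenell: ice volume = 1.66×10^6 km² × 1660 m = 2.756×10^6 km³; 0.76 × 2.756×10^6 × (904/1030) = 1.838×10^6 km³ of water.
Total added water ≈ 1.838×10^15 m³ over 3.58×10^14 m² → Δh = 5.13 m = 513 cm.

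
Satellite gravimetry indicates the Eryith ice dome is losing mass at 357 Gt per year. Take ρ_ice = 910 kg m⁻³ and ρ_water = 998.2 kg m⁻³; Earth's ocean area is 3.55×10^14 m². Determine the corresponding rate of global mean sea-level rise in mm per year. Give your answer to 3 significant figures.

≈ 1.01 mm/yr

ρ_w = 998.2 kg m⁻³. Annual water volume added = 357 Gt / ρ_w = 3.570×10^14 kg / 998.2 kg m⁻³ = 3.576×10^11 m³.
Δh per year = 3.576×10^11 / 3.55×10^14 = 1.01×10^-3 m = 1.01 mm.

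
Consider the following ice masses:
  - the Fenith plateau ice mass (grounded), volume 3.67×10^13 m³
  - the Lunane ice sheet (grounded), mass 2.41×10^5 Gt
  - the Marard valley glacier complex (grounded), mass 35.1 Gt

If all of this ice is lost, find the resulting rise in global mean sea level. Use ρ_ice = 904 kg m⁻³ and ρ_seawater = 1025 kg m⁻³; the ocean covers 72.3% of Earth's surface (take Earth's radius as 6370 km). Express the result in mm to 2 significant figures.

Fenith: 3.67×10^13 m³ × (904/1025) = 3.237×10^13 m³ of water.
Lunane: 2.41×10^5 Gt = 2.410×10^17 kg; dividing by ρ_w = 1025 kg m⁻³ gives 2.351×10^14 m³ of water.
Marard: 35.1 Gt = 3.510×10^13 kg; dividing by ρ_w = 1025 kg m⁻³ gives 3.424×10^10 m³ of water.
Total added water ≈ 2.675×10^14 m³ over 3.69×10^14 m² → Δh = 0.726 m = 730 mm.

≈ 730 mm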